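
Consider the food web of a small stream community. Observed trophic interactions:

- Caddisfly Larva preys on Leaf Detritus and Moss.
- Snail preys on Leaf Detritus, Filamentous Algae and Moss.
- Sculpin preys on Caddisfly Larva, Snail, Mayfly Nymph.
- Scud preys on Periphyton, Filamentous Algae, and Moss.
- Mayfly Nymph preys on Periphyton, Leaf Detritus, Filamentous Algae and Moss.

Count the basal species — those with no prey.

Basal species (no prey listed): Filamentous Algae, Periphyton, Leaf Detritus, Moss.
Count: 4.

4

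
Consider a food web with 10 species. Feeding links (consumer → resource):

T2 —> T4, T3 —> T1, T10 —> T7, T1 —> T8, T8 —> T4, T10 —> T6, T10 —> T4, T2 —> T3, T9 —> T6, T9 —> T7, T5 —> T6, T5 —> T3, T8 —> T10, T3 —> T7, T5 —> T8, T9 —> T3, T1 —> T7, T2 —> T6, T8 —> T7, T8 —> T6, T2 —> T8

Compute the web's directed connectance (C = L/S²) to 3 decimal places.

The web has S = 10 species and L = 21 feeding links.
C = L / S² = 21 / 100 = 0.2100 ≈ 0.210.

C = 0.210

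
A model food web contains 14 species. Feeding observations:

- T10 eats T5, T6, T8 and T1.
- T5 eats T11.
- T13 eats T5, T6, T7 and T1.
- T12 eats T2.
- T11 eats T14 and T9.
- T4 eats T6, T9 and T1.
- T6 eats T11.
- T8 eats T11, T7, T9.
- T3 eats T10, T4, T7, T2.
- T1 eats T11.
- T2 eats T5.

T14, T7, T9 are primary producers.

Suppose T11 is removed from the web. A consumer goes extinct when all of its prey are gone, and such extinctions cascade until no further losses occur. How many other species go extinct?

Remove T11.
Round 1: T5 (all prey gone), T6 (all prey gone), T1 (all prey gone) → extinct.
Round 2: T2 (all prey gone) → extinct.
Round 3: T12 (all prey gone) → extinct.
No further losses. Total secondary extinctions: 5.

5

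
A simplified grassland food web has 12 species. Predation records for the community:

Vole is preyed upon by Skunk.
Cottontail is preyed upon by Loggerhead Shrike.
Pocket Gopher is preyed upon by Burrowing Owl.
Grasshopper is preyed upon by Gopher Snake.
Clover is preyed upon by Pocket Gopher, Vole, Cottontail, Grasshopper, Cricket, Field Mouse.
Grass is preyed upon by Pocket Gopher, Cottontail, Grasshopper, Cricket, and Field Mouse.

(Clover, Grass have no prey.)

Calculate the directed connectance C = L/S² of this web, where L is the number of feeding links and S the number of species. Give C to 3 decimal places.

The web has S = 12 species and L = 15 feeding links.
C = L / S² = 15 / 144 = 0.1042 ≈ 0.104.

C = 0.104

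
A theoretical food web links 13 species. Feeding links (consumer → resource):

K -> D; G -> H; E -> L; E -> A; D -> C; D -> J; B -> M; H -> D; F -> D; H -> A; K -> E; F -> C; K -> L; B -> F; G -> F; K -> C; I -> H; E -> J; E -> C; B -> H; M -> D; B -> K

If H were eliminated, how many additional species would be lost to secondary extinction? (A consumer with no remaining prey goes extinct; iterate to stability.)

Remove H.
Round 1: I (all prey gone) → extinct.
No further losses. Total secondary extinctions: 1.

1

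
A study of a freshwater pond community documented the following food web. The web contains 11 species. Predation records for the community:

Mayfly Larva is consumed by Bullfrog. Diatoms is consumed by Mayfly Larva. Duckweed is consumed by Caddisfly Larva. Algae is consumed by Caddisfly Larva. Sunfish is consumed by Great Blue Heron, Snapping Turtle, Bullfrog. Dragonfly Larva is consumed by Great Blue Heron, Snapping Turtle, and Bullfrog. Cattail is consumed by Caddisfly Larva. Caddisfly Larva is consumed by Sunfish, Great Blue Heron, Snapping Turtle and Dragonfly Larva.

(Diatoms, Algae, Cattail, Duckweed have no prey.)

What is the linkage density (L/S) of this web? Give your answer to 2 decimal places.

There are L = 15 links among S = 11 species.
L/S = 15/11 = 1.3636 ≈ 1.36.

L/S = 1.36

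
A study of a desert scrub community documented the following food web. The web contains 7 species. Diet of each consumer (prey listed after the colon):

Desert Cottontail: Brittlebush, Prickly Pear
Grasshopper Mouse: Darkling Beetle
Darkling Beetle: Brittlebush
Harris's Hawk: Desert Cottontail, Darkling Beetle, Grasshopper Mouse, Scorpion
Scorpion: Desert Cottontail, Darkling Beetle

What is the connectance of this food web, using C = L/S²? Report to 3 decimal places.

C = 0.204

The web has S = 7 species and L = 10 feeding links.
C = L / S² = 10 / 49 = 0.2041 ≈ 0.204.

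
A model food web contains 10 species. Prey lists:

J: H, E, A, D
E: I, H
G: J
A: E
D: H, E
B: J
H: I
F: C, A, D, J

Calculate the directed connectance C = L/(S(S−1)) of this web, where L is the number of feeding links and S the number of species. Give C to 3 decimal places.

C = 0.178

The web has S = 10 species and L = 16 feeding links.
C = L / (S(S−1)) = 16 / 90 = 0.1778 ≈ 0.178.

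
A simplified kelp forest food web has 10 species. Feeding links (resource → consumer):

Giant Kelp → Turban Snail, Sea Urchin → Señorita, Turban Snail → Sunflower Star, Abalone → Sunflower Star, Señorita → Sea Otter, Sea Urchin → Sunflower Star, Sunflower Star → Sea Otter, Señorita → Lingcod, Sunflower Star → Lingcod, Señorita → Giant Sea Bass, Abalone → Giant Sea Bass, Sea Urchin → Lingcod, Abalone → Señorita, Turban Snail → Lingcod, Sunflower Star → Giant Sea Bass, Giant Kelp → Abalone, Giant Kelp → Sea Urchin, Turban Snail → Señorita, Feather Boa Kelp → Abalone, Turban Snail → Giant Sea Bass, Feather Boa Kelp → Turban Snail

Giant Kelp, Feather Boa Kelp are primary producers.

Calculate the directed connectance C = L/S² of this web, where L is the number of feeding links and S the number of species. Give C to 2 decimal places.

The web has S = 10 species and L = 21 feeding links.
C = L / S² = 21 / 100 = 0.2100 ≈ 0.21.

C = 0.21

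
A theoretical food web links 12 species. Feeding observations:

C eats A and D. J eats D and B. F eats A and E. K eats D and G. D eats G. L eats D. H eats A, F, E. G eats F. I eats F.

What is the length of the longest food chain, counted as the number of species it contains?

One longest chain: E → F → G → D → L.
It has 5 species and 4 links.

5 species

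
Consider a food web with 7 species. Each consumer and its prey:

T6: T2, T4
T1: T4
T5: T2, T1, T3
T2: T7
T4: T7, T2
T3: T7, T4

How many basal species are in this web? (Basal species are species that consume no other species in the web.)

1

Basal species (no prey listed): T7.
Count: 1.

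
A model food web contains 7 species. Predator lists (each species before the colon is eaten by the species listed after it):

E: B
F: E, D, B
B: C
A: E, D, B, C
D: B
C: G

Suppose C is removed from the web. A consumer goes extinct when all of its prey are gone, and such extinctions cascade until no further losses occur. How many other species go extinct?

1

Remove C.
Round 1: G (all prey gone) → extinct.
No further losses. Total secondary extinctions: 1.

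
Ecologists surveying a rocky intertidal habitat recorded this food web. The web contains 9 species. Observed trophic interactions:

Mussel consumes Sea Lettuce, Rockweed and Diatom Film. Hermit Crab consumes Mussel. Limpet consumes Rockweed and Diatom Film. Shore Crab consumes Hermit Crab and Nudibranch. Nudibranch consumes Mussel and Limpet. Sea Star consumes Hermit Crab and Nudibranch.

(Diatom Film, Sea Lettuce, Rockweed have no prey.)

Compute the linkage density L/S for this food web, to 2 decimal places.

L/S = 1.33

There are L = 12 links among S = 9 species.
L/S = 12/9 = 1.3333 ≈ 1.33.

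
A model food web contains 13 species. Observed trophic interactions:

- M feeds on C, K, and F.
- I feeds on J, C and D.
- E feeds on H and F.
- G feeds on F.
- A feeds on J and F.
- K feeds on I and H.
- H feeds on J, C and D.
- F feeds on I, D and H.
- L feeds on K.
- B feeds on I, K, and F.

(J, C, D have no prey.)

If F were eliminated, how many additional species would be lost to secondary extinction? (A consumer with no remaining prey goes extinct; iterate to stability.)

1

Remove F.
Round 1: G (all prey gone) → extinct.
No further losses. Total secondary extinctions: 1.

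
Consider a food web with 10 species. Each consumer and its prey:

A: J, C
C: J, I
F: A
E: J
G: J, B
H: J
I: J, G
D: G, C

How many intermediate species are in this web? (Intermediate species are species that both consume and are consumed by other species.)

4

Intermediate species (has both prey and predators): G, I, C, A.
Count: 4.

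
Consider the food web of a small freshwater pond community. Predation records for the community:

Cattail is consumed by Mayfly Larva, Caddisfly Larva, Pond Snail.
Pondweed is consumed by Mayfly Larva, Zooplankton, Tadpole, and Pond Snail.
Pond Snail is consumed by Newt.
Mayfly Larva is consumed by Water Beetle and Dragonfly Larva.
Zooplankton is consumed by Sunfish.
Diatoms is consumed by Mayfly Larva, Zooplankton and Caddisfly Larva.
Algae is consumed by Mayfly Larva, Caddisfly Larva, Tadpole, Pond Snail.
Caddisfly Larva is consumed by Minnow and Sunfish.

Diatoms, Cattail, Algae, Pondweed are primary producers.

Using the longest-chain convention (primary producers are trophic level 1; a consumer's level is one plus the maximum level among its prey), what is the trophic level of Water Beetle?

Trophic level 3

Diatoms is a producer → level 1.
Mayfly Larva eats Diatoms (level 1); other prey at levels: Cattail 1, Algae 1, Pondweed 1 → level 2.
Water Beetle eats Mayfly Larva → level 3.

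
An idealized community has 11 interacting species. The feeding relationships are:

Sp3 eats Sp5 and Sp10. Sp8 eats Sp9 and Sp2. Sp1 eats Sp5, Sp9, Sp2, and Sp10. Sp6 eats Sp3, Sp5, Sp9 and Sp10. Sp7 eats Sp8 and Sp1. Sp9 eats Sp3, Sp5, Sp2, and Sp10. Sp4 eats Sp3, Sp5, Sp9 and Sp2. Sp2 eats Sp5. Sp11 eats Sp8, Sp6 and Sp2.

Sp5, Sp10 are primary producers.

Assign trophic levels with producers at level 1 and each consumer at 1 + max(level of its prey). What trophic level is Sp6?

Sp5 is a producer → level 1.
Sp3 eats Sp5 (level 1); other prey at levels: Sp10 1 → level 2.
Sp9 eats Sp3 (level 2); other prey at levels: Sp5 1, Sp10 1, Sp2 2 → level 3.
Sp6 eats Sp9 (level 3); other prey at levels: Sp5 1, Sp10 1, Sp3 2 → level 4.

Trophic level 4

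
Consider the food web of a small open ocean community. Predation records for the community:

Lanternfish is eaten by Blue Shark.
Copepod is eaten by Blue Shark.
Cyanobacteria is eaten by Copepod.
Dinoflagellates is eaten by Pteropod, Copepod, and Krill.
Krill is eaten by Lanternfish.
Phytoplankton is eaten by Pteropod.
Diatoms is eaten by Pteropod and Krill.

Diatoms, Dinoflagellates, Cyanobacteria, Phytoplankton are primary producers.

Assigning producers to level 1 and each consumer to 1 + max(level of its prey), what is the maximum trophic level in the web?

Producers (level 1): Diatoms, Dinoflagellates, Cyanobacteria, Phytoplankton.
Diatoms → Krill → Lanternfish → Blue Shark gives Blue Shark level 4.
No species has a prey at level 4, so no species reaches level 5.

4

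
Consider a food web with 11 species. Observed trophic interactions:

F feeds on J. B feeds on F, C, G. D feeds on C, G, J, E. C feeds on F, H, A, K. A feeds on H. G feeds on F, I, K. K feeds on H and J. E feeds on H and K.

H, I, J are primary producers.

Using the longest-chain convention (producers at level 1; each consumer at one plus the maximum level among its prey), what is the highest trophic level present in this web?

4

Producers (level 1): H, I, J.
H → A → C → B gives B level 4.
No species has a prey at level 4, so no species reaches level 5.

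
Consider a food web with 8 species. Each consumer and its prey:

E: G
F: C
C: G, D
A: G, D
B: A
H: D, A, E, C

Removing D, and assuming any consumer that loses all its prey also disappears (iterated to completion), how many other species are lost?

0

Remove D.
Every predator of it retains at least one other prey: A still has G; C still has G; H still has A, E, C.
No consumer loses all prey, so no secondary extinctions occur.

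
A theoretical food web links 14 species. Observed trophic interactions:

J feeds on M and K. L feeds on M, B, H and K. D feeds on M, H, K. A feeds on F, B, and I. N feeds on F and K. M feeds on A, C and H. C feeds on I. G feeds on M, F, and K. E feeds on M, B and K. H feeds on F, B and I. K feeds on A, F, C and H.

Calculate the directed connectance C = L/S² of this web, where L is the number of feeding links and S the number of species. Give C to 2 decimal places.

The web has S = 14 species and L = 31 feeding links.
C = L / S² = 31 / 196 = 0.1582 ≈ 0.16.

C = 0.16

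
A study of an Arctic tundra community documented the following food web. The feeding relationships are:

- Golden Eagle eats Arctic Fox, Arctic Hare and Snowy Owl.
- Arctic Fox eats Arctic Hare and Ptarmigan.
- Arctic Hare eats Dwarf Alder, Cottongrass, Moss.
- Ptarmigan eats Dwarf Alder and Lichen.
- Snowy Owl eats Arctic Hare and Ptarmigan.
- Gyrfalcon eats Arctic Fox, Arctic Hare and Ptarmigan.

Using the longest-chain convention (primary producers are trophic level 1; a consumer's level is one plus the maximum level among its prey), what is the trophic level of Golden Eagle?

Lichen is a producer → level 1.
Ptarmigan eats Lichen (level 1); other prey at levels: Dwarf Alder 1 → level 2.
Snowy Owl eats Ptarmigan (level 2); other prey at levels: Arctic Hare 2 → level 3.
Golden Eagle eats Snowy Owl (level 3); other prey at levels: Arctic Hare 2, Arctic Fox 3 → level 4.

Trophic level 4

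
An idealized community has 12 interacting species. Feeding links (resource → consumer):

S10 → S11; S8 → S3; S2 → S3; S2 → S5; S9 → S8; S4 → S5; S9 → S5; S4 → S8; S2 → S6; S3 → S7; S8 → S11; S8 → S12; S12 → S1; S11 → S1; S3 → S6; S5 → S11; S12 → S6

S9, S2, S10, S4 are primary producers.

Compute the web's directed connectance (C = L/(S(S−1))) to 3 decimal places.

The web has S = 12 species and L = 17 feeding links.
C = L / (S(S−1)) = 17 / 132 = 0.1288 ≈ 0.129.

C = 0.129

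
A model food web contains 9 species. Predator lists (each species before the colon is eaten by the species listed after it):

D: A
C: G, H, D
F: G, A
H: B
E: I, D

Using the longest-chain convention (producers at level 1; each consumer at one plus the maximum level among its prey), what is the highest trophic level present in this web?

3

Producers (level 1): F, E, C.
E → D → A gives A level 3.
No species has a prey at level 3, so no species reaches level 4.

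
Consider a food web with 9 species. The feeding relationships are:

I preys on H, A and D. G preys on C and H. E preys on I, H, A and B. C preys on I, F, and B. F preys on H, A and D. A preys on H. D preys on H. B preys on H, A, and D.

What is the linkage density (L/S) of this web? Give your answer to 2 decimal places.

There are L = 20 links among S = 9 species.
L/S = 20/9 = 2.2222 ≈ 2.22.

L/S = 2.22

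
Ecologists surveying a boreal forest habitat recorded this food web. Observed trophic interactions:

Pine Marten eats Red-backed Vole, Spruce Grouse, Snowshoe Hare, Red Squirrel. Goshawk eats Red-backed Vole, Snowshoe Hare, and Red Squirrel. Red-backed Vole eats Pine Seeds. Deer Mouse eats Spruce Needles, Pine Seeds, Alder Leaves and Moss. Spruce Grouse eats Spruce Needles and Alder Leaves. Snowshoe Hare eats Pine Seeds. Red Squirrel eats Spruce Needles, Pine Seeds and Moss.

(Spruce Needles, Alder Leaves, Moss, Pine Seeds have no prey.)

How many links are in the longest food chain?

2 links

One longest chain: Pine Seeds → Snowshoe Hare → Pine Marten.
It has 3 species and 2 links.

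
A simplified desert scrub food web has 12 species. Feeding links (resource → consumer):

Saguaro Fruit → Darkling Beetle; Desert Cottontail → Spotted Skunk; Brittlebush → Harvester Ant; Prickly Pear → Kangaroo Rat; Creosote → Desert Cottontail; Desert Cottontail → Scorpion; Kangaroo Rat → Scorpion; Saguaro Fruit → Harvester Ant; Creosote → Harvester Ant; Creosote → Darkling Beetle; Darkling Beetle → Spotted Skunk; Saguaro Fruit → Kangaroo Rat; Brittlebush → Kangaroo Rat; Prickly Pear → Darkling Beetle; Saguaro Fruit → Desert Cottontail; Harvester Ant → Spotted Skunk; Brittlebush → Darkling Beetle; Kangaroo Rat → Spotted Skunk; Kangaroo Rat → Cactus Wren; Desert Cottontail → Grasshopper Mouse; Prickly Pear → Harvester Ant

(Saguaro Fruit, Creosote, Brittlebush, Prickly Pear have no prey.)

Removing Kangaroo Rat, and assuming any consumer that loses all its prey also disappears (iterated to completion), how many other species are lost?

1

Remove Kangaroo Rat.
Round 1: Cactus Wren (all prey gone) → extinct.
No further losses. Total secondary extinctions: 1.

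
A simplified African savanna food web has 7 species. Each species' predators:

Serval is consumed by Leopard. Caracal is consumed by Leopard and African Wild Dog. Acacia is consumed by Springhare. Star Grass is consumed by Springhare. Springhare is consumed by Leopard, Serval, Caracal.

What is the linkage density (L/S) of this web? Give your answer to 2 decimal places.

There are L = 8 links among S = 7 species.
L/S = 8/7 = 1.1429 ≈ 1.14.

L/S = 1.14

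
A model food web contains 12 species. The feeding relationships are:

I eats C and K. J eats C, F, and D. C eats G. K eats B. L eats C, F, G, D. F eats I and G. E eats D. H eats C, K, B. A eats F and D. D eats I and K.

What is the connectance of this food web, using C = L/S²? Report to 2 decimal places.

The web has S = 12 species and L = 21 feeding links.
C = L / S² = 21 / 144 = 0.1458 ≈ 0.15.

C = 0.15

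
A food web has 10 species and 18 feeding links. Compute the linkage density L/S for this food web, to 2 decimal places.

L/S = 1.80

There are L = 18 links among S = 10 species.
L/S = 18/10 = 1.8000 ≈ 1.80.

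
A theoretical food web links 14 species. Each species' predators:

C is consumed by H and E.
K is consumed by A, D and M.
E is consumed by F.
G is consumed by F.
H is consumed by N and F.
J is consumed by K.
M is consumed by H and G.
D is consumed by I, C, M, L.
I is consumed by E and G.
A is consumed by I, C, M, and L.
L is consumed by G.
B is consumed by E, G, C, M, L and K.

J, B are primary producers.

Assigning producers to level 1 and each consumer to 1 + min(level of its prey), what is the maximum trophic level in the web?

Producers (level 1): J, B.
Following each consumer down to its lowest-level prey: B → M → H → N (levels 1 through 4).
All prey of N (H 3) are at level 3 or above, so N is at level 1 + 3 = 4.
Every consumer has at least one prey at level 3 or below, so none exceeds level 4.

4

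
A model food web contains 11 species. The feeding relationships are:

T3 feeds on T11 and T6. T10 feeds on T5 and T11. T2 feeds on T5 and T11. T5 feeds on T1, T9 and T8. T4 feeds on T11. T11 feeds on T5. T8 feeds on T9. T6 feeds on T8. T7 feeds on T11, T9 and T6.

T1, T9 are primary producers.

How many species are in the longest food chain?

One longest chain: T9 → T8 → T5 → T11 → T10.
It has 5 species and 4 links.

5 species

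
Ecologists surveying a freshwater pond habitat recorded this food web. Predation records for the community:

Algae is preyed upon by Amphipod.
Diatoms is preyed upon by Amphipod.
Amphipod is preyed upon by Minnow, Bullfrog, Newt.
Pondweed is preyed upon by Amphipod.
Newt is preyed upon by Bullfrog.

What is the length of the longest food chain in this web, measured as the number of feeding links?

3 links

One longest chain: Pondweed → Amphipod → Newt → Bullfrog.
It has 4 species and 3 links.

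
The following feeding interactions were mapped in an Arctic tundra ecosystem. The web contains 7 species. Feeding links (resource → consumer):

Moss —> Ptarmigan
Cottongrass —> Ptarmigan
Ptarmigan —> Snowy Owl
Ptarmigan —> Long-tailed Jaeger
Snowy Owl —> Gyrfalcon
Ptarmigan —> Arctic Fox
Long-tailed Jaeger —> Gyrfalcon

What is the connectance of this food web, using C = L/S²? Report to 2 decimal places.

The web has S = 7 species and L = 7 feeding links.
C = L / S² = 7 / 49 = 0.1429 ≈ 0.14.

C = 0.14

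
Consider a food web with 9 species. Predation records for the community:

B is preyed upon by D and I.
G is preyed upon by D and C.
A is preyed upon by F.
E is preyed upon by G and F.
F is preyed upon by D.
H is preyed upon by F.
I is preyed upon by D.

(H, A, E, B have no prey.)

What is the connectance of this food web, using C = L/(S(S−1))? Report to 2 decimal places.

C = 0.14

The web has S = 9 species and L = 10 feeding links.
C = L / (S(S−1)) = 10 / 72 = 0.1389 ≈ 0.14.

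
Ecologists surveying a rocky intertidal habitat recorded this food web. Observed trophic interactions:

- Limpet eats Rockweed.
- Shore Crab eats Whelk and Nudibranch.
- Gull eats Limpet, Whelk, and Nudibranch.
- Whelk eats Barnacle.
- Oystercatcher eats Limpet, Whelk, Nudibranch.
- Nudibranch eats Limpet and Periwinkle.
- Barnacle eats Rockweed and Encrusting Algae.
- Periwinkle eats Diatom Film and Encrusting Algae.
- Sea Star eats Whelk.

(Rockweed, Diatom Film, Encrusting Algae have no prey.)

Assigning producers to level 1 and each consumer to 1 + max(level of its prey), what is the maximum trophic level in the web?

Producers (level 1): Rockweed, Diatom Film, Encrusting Algae.
Rockweed → Barnacle → Whelk → Shore Crab gives Shore Crab level 4.
No species has a prey at level 4, so no species reaches level 5.

4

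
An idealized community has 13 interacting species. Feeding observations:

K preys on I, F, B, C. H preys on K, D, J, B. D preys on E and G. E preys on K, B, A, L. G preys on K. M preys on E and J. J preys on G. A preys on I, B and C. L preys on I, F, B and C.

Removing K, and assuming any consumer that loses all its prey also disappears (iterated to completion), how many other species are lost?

Remove K.
Round 1: G (all prey gone) → extinct.
Round 2: J (all prey gone) → extinct.
No further losses. Total secondary extinctions: 2.

2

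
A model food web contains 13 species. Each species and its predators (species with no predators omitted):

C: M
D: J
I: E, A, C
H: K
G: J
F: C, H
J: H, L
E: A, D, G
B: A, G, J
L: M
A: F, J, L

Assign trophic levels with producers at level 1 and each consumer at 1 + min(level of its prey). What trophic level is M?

Trophic level 3

I is a producer → level 1.
C eats I → level 2.
M eats C → level 3.
No prey of M is below level 2, so 3 is the minimum.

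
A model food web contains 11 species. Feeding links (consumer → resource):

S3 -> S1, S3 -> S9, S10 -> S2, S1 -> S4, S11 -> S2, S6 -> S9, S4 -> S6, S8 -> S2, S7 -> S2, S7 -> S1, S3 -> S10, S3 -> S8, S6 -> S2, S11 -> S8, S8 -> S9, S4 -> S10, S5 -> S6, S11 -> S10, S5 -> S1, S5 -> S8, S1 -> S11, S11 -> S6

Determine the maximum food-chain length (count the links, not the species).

One longest chain: S2 → S10 → S4 → S1 → S3.
It has 5 species and 4 links.

4 links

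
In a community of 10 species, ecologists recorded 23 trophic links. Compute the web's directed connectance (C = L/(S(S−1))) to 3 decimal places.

The web has S = 10 species and L = 23 feeding links.
C = L / (S(S−1)) = 23 / 90 = 0.2556 ≈ 0.256.

C = 0.256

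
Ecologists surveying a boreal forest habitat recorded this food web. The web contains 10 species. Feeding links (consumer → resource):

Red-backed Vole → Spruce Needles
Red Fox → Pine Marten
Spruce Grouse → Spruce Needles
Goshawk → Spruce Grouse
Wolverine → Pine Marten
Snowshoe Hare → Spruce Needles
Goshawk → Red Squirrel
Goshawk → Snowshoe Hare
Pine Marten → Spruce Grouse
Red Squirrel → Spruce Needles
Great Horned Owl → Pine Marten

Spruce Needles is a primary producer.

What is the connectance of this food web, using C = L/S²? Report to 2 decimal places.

C = 0.11

The web has S = 10 species and L = 11 feeding links.
C = L / S² = 11 / 100 = 0.1100 ≈ 0.11.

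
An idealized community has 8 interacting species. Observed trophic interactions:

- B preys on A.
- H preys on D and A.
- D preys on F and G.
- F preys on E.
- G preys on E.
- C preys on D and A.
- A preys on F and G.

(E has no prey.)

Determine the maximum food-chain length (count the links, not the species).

One longest chain: E → F → A → B.
It has 4 species and 3 links.

3 links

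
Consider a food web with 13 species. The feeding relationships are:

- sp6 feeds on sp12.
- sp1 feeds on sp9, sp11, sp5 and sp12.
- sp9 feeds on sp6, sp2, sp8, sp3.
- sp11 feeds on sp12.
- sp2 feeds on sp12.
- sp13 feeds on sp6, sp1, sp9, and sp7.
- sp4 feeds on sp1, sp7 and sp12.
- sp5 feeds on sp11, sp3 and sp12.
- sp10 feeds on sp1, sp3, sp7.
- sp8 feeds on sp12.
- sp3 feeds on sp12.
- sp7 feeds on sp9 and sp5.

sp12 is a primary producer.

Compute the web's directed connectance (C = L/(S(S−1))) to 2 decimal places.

The web has S = 13 species and L = 28 feeding links.
C = L / (S(S−1)) = 28 / 156 = 0.1795 ≈ 0.18.

C = 0.18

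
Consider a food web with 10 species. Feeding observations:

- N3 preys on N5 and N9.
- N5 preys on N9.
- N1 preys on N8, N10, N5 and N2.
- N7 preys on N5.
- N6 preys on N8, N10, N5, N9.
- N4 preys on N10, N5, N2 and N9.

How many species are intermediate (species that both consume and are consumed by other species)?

1

Intermediate species (has both prey and predators): N5.
Count: 1.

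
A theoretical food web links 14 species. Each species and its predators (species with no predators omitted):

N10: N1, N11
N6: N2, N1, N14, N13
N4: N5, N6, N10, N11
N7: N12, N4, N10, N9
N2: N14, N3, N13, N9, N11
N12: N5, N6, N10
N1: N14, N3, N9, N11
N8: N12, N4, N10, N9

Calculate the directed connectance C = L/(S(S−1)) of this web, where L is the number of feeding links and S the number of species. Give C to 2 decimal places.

The web has S = 14 species and L = 30 feeding links.
C = L / (S(S−1)) = 30 / 182 = 0.1648 ≈ 0.16.

C = 0.16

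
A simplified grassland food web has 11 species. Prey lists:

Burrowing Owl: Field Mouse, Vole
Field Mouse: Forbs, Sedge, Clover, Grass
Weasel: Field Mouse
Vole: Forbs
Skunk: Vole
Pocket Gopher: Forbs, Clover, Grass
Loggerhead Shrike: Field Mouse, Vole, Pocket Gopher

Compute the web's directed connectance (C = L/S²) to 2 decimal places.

The web has S = 11 species and L = 15 feeding links.
C = L / S² = 15 / 121 = 0.1240 ≈ 0.12.

C = 0.12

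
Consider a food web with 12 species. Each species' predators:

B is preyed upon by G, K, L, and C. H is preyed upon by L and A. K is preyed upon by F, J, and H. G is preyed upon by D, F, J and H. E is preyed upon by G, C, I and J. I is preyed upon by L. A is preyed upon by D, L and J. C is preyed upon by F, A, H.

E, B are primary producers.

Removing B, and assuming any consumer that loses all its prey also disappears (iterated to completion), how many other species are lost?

Remove B.
Round 1: K (all prey gone) → extinct.
No further losses. Total secondary extinctions: 1.

1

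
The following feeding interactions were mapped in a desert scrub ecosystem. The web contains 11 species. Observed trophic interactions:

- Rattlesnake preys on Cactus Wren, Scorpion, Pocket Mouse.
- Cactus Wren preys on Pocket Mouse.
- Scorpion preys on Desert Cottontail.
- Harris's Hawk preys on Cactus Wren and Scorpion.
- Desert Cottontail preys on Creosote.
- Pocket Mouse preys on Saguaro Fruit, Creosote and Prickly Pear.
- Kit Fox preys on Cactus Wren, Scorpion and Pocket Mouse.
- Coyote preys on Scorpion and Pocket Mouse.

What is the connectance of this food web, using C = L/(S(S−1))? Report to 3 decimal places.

The web has S = 11 species and L = 16 feeding links.
C = L / (S(S−1)) = 16 / 110 = 0.1455 ≈ 0.145.

C = 0.145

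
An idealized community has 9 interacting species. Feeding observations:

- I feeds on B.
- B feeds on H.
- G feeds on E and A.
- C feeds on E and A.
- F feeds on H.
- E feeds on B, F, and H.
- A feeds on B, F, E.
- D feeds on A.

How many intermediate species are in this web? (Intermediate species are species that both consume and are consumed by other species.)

4

Intermediate species (has both prey and predators): F, B, E, A.
Count: 4.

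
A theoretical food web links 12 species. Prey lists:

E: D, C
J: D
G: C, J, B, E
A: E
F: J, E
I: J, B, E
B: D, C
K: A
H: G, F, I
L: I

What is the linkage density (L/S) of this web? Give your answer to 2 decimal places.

L/S = 1.67

There are L = 20 links among S = 12 species.
L/S = 20/12 = 1.6667 ≈ 1.67.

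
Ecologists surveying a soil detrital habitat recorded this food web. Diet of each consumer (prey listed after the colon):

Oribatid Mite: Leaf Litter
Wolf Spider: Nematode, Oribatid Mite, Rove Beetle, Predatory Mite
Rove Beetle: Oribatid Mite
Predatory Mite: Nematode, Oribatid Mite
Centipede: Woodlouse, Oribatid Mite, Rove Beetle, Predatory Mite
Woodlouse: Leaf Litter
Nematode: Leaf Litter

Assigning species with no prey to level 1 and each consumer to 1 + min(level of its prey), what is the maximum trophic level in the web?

3

Basal resources (level 1): Leaf Litter.
Following each consumer down to its lowest-level prey: Leaf Litter → Nematode → Wolf Spider (levels 1 through 3).
All prey of Wolf Spider (Nematode 2, Oribatid Mite 2, Rove Beetle 3, Predatory Mite 3) are at level 2 or above, so Wolf Spider is at level 1 + 2 = 3.
Every consumer has at least one prey at level 2 or below, so none exceeds level 3.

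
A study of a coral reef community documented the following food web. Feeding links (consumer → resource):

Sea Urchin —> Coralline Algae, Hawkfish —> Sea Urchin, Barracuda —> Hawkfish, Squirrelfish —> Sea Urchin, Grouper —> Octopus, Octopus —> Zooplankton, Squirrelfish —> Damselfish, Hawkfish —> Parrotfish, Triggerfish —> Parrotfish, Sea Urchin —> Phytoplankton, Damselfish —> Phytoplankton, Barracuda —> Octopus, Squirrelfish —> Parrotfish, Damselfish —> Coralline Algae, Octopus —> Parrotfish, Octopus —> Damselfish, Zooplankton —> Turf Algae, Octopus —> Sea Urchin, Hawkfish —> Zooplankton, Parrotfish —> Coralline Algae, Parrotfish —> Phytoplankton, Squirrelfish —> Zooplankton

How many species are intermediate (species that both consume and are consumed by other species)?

Intermediate species (has both prey and predators): Damselfish, Parrotfish, Sea Urchin, Zooplankton, Hawkfish, Octopus.
Count: 6.

6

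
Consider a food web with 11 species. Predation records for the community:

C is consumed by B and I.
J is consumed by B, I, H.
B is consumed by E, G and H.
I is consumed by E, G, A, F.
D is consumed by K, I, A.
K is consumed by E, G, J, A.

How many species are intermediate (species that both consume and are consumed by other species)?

Intermediate species (has both prey and predators): K, J, B, I.
Count: 4.

4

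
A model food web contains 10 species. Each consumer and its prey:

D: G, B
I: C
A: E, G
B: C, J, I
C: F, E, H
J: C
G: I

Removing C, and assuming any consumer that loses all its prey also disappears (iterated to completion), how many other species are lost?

Remove C.
Round 1: J (all prey gone), I (all prey gone) → extinct.
Round 2: G (all prey gone), B (all prey gone) → extinct.
Round 3: D (all prey gone) → extinct.
No further losses. Total secondary extinctions: 5.

5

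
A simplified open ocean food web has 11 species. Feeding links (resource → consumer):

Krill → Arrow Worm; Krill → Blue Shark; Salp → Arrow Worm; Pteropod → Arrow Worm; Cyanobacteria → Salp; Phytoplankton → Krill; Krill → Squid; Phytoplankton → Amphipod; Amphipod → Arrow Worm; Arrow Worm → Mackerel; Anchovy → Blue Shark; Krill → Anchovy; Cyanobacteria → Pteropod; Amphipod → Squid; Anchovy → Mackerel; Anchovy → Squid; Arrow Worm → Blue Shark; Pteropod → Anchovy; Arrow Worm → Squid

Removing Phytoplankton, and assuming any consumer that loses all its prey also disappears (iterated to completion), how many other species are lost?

2

Remove Phytoplankton.
Round 1: Krill (all prey gone), Amphipod (all prey gone) → extinct.
No further losses. Total secondary extinctions: 2.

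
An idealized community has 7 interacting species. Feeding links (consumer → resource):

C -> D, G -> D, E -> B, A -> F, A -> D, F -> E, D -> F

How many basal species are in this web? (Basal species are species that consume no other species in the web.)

1

Basal species (no prey listed): B.
Count: 1.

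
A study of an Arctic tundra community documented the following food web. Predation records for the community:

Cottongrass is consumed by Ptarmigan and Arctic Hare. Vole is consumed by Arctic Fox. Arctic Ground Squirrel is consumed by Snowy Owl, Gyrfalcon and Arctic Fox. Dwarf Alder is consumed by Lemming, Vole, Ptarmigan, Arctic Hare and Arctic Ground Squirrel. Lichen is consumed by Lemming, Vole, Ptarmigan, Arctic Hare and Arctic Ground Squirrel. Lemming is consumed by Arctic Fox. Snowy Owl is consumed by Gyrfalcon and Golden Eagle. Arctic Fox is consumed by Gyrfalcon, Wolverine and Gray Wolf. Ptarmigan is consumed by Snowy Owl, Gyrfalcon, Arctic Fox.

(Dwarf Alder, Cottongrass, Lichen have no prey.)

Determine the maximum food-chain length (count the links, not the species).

3 links

One longest chain: Dwarf Alder → Vole → Arctic Fox → Gyrfalcon.
It has 4 species and 3 links.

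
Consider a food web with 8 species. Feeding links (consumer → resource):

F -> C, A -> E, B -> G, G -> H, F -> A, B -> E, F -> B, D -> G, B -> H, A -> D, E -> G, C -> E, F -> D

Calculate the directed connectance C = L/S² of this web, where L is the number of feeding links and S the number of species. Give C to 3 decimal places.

C = 0.203

The web has S = 8 species and L = 13 feeding links.
C = L / S² = 13 / 64 = 0.2031 ≈ 0.203.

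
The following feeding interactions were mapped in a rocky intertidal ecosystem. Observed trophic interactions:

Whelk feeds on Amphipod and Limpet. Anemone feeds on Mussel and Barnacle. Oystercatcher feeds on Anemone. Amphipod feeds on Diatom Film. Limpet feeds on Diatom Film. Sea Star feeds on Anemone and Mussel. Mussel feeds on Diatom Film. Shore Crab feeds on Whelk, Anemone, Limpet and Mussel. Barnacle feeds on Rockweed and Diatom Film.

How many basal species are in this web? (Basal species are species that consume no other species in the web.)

Basal species (no prey listed): Diatom Film, Rockweed.
Count: 2.

2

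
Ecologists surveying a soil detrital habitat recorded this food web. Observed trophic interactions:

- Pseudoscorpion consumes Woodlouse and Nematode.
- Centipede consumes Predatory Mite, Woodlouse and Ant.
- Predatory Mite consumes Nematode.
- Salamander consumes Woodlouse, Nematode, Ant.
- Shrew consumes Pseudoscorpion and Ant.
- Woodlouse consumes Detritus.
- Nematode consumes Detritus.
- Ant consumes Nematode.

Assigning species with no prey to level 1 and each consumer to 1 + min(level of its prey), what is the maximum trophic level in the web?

4

Basal resources (level 1): Detritus.
Following each consumer down to its lowest-level prey: Detritus → Woodlouse → Pseudoscorpion → Shrew (levels 1 through 4).
All prey of Shrew (Pseudoscorpion 3, Ant 3) are at level 3 or above, so Shrew is at level 1 + 3 = 4.
Every consumer has at least one prey at level 3 or below, so none exceeds level 4.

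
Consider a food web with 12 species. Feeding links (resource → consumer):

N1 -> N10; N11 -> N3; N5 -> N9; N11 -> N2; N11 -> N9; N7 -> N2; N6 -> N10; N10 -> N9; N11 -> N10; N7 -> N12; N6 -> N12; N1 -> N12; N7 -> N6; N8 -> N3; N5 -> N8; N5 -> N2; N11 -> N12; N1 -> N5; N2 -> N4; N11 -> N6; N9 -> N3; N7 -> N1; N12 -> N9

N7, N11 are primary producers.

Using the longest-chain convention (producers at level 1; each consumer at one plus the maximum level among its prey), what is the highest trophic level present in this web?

5

Producers (level 1): N7, N11.
N7 → N1 → N5 → N9 → N3 gives N3 level 5.
No species has a prey at level 5, so no species reaches level 6.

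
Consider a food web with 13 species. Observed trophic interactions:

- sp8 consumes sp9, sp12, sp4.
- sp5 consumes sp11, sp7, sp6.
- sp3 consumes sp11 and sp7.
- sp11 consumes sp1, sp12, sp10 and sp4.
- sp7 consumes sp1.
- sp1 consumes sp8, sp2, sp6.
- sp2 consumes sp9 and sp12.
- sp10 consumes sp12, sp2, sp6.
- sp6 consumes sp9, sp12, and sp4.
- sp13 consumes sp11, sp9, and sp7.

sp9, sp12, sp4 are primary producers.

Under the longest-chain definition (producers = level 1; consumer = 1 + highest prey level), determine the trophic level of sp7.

Trophic level 4

sp9 is a producer → level 1.
sp2 eats sp9 (level 1); other prey at levels: sp12 1 → level 2.
sp1 eats sp2 (level 2); other prey at levels: sp8 2, sp6 2 → level 3.
sp7 eats sp1 → level 4.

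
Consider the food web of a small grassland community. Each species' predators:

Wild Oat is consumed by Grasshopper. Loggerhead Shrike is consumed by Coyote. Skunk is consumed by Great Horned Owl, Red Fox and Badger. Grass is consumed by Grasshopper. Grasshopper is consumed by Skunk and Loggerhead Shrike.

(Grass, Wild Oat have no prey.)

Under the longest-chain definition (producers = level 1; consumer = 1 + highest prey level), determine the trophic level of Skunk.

Trophic level 3

Grass is a producer → level 1.
Grasshopper eats Grass (level 1); other prey at levels: Wild Oat 1 → level 2.
Skunk eats Grasshopper → level 3.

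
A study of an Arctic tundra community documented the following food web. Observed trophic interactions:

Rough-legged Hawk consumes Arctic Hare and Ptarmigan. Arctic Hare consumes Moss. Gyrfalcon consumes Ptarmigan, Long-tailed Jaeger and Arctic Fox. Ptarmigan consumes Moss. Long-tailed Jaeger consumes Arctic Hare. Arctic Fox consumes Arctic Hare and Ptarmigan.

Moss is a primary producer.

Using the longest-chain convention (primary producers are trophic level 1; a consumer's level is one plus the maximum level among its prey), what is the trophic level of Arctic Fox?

Trophic level 3

Moss is a producer → level 1.
Ptarmigan eats Moss → level 2.
Arctic Fox eats Ptarmigan (level 2); other prey at levels: Arctic Hare 2 → level 3.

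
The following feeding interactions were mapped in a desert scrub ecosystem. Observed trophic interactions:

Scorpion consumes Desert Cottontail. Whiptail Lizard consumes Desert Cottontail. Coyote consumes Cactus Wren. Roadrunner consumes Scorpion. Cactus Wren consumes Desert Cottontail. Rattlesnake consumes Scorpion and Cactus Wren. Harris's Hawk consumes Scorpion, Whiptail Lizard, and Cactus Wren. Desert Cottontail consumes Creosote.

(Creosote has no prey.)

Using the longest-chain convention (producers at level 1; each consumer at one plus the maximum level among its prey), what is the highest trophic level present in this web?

4

Producers (level 1): Creosote.
Creosote → Desert Cottontail → Cactus Wren → Coyote gives Coyote level 4.
No species has a prey at level 4, so no species reaches level 5.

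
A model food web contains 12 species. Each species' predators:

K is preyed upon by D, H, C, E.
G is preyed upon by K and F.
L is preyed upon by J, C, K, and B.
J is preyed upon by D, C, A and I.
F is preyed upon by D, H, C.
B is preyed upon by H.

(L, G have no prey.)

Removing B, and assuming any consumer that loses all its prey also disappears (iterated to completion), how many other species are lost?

0

Remove B.
Every predator of it retains at least one other prey: H still has K, F.
No consumer loses all prey, so no secondary extinctions occur.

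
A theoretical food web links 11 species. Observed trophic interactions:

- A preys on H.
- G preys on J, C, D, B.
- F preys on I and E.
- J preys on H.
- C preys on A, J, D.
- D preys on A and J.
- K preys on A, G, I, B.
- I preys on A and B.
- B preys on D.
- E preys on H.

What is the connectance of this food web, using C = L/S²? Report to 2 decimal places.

C = 0.17

The web has S = 11 species and L = 21 feeding links.
C = L / S² = 21 / 121 = 0.1736 ≈ 0.17.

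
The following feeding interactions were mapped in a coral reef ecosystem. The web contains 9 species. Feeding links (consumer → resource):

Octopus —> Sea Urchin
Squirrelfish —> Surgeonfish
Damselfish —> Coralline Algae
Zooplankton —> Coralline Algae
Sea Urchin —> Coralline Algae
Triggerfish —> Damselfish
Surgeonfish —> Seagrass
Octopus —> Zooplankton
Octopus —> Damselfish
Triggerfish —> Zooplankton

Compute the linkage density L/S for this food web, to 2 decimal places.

L/S = 1.11

There are L = 10 links among S = 9 species.
L/S = 10/9 = 1.1111 ≈ 1.11.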